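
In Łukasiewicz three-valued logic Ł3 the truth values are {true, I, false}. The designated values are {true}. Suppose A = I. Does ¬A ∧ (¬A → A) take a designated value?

¬A = ¬I = I
¬A = ¬I = I
¬A → A = I → I = true
¬A ∧ (¬A → A) = I ∧ true = I
I ∉ {true}.

No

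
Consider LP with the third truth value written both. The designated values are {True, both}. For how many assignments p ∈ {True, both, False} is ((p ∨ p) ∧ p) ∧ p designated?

p=True: True ✓
p=both: both ✓
p=False: False ·

2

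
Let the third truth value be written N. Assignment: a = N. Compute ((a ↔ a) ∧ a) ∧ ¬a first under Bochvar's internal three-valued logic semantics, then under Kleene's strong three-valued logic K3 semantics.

In Bochvar's internal three-valued logic: a ↔ a = N ↔ N = N
(a ↔ a) ∧ a = N ∧ N = N
¬a = ¬N = N
((a ↔ a) ∧ a) ∧ ¬a = N ∧ N = N
In Kleene's strong three-valued logic K3: a ↔ a = N ↔ N = N
(a ↔ a) ∧ a = N ∧ N = N
¬a = ¬N = N
((a ↔ a) ∧ a) ∧ ¬a = N ∧ N = N

N; N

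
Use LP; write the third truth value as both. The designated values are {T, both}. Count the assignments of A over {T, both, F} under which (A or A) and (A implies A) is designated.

2

A=T: T ✓
A=both: both ✓
A=F: F ·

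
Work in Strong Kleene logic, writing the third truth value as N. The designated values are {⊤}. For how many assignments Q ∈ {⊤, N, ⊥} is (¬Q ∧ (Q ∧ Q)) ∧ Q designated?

Q=⊤: ⊥ ·
Q=N: N ·
Q=⊥: ⊥ ·

0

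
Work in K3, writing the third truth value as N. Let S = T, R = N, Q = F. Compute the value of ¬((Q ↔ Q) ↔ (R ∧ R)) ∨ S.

T

Q ↔ Q = F ↔ F = T
R ∧ R = N ∧ N = N
(Q ↔ Q) ↔ (R ∧ R) = T ↔ N = N
¬((Q ↔ Q) ↔ (R ∧ R)) = ¬N = N
¬((Q ↔ Q) ↔ (R ∧ R)) ∨ S = N ∨ T = T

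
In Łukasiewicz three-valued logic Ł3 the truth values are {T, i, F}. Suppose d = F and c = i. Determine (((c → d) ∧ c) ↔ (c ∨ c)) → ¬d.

T

c → d = i → F = i  [min(1, 1−½+0)]
(c → d) ∧ c = i ∧ i = i
c ∨ c = i ∨ i = i
((c → d) ∧ c) ↔ (c ∨ c) = i ↔ i = T
¬d = ¬F = T
(((c → d) ∧ c) ↔ (c ∨ c)) → ¬d = T → T = T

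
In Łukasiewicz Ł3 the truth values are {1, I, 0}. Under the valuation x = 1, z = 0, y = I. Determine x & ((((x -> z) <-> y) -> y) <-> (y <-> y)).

x -> z = 1 -> 0 = 0
(x -> z) <-> y = 0 <-> I = I  [1 − |0−½|]
((x -> z) <-> y) -> y = I -> I = 1
y <-> y = I <-> I = 1
(((x -> z) <-> y) -> y) <-> (y <-> y) = 1 <-> 1 = 1
x & ((((x -> z) <-> y) -> y) <-> (y <-> y)) = 1 & 1 = 1

1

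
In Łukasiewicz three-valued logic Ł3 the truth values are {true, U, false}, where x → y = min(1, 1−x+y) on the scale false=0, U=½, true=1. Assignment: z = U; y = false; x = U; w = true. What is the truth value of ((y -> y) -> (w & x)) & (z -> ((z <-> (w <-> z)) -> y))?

y -> y = false -> false = true
w & x = true & U = U
(y -> y) -> (w & x) = true -> U = U  [min(1, 1−1+½)]
w <-> z = true <-> U = U
z <-> (w <-> z) = U <-> U = true
(z <-> (w <-> z)) -> y = true -> false = false
z -> ((z <-> (w <-> z)) -> y) = U -> false = U
((y -> y) -> (w & x)) & (z -> ((z <-> (w <-> z)) -> y)) = U & U = U

U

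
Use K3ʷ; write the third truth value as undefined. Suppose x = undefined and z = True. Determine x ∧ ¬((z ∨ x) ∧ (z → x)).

z ∨ x = True ∨ undefined = undefined
z → x = True → undefined = undefined  [any arg is the third value ⇒ result is the third value]
(z ∨ x) ∧ (z → x) = undefined ∧ undefined = undefined
¬((z ∨ x) ∧ (z → x)) = ¬undefined = undefined
x ∧ ¬((z ∨ x) ∧ (z → x)) = undefined ∧ undefined = undefined

undefined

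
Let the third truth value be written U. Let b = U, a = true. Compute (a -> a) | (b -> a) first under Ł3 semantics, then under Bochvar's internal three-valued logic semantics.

true; U

In Ł3: a -> a = true -> true = true
b -> a = U -> true = true  [min(1, 1−½+1)]
(a -> a) | (b -> a) = true | true = true
In Bochvar's internal three-valued logic: a -> a = true -> true = true
b -> a = U -> true = U  [any arg is the third value ⇒ result is the third value]
(a -> a) | (b -> a) = true | U = U
They differ because Ł3 and Bochvar's internal three-valued logic treat U differently under the binary connectives.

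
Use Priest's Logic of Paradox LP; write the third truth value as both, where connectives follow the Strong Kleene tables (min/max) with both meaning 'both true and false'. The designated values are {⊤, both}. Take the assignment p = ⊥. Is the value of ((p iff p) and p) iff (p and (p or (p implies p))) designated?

Yes

p iff p = ⊥ iff ⊥ = ⊤
(p iff p) and p = ⊤ and ⊥ = ⊥
p implies p = ⊥ implies ⊥ = ⊤
p or (p implies p) = ⊥ or ⊤ = ⊤
p and (p or (p implies p)) = ⊥ and ⊤ = ⊥
((p iff p) and p) iff (p and (p or (p implies p))) = ⊥ iff ⊥ = ⊤
⊤ ∈ {⊤, both}.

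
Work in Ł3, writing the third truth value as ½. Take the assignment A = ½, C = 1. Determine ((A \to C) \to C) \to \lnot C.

0

A \to C = ½ \to 1 = 1  [min(1, 1−½+1)]
(A \to C) \to C = 1 \to 1 = 1
\lnot C = \lnot 1 = 0
((A \to C) \to C) \to \lnot C = 1 \to 0 = 0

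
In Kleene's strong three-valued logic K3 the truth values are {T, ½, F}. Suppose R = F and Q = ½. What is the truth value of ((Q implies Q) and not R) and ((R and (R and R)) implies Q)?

Q implies Q = ½ implies ½ = ½  [not ½ or ½]
not R = not F = T
(Q implies Q) and not R = ½ and T = ½
R and R = F and F = F
R and (R and R) = F and F = F
(R and (R and R)) implies Q = F implies ½ = T
((Q implies Q) and not R) and ((R and (R and R)) implies Q) = ½ and T = ½

½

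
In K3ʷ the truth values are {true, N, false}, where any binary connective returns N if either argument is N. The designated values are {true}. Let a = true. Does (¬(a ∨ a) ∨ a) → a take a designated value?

a ∨ a = true ∨ true = true
¬(a ∨ a) = ¬true = false
¬(a ∨ a) ∨ a = false ∨ true = true
(¬(a ∨ a) ∨ a) → a = true → true = true
true ∈ {true}.

Yes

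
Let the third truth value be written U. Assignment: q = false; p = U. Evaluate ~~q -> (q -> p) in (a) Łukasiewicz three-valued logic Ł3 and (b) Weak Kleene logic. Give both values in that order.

true; U

In Łukasiewicz three-valued logic Ł3: ~q = ~false = true
~~q = ~true = false
q -> p = false -> U = true  [min(1, 1−0+½)]
~~q -> (q -> p) = false -> true = true
In Weak Kleene logic: ~q = ~false = true
~~q = ~true = false
q -> p = false -> U = U  [any arg is the third value ⇒ result is the third value]
~~q -> (q -> p) = false -> U = U
They differ because Łukasiewicz three-valued logic Ł3 and Weak Kleene logic treat U differently under the binary connectives.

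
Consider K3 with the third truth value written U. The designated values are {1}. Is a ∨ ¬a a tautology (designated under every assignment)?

No

Countermodel: a=U gives U, which is not designated.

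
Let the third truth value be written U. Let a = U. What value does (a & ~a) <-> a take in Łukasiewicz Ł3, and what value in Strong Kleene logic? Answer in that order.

In Łukasiewicz Ł3: ~a = ~U = U
a & ~a = U & U = U
(a & ~a) <-> a = U <-> U = 1  [1 − |½−½|]
In Strong Kleene logic: ~a = ~U = U
a & ~a = U & U = U
(a & ~a) <-> a = U <-> U = U
They differ because Łukasiewicz Ł3 and Strong Kleene logic treat U differently under implication.

1; U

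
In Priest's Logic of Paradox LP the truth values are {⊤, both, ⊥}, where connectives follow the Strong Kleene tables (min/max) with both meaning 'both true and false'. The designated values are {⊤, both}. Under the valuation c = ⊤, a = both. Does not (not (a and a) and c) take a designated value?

Yes

a and a = both and both = both
not (a and a) = not both = both
not (a and a) and c = both and ⊤ = both
not (not (a and a) and c) = not both = both
both ∈ {⊤, both}.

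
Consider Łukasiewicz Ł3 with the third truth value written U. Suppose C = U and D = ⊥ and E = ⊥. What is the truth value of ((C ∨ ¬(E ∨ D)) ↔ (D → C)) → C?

U

E ∨ D = ⊥ ∨ ⊥ = ⊥
¬(E ∨ D) = ¬⊥ = ⊤
C ∨ ¬(E ∨ D) = U ∨ ⊤ = ⊤
D → C = ⊥ → U = ⊤  [min(1, 1−0+½)]
(C ∨ ¬(E ∨ D)) ↔ (D → C) = ⊤ ↔ ⊤ = ⊤
((C ∨ ¬(E ∨ D)) ↔ (D → C)) → C = ⊤ → U = U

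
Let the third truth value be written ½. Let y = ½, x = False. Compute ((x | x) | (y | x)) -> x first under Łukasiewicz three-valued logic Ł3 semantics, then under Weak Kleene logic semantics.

½; ½

In Łukasiewicz three-valued logic Ł3: x | x = False | False = False
y | x = ½ | False = ½
(x | x) | (y | x) = False | ½ = ½
((x | x) | (y | x)) -> x = ½ -> False = ½  [min(1, 1−½+0)]
In Weak Kleene logic: x | x = False | False = False
y | x = ½ | False = ½
(x | x) | (y | x) = False | ½ = ½
((x | x) | (y | x)) -> x = ½ -> False = ½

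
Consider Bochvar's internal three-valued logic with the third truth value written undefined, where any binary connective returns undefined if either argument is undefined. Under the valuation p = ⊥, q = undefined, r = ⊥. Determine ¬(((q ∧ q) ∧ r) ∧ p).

undefined

q ∧ q = undefined ∧ undefined = undefined
(q ∧ q) ∧ r = undefined ∧ ⊥ = undefined
((q ∧ q) ∧ r) ∧ p = undefined ∧ ⊥ = undefined
¬(((q ∧ q) ∧ r) ∧ p) = ¬undefined = undefined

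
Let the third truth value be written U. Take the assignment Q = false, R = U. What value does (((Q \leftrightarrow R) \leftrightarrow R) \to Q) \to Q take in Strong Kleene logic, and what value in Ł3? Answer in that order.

U; true

In Strong Kleene logic: Q \leftrightarrow R = false \leftrightarrow U = U
(Q \leftrightarrow R) \leftrightarrow R = U \leftrightarrow U = U
((Q \leftrightarrow R) \leftrightarrow R) \to Q = U \to false = U
(((Q \leftrightarrow R) \leftrightarrow R) \to Q) \to Q = U \to false = U
In Ł3: Q \leftrightarrow R = false \leftrightarrow U = U  [1 − |0−½|]
(Q \leftrightarrow R) \leftrightarrow R = U \leftrightarrow U = true
((Q \leftrightarrow R) \leftrightarrow R) \to Q = true \to false = false
(((Q \leftrightarrow R) \leftrightarrow R) \to Q) \to Q = false \to false = true
They differ because Strong Kleene logic and Ł3 treat U differently under implication.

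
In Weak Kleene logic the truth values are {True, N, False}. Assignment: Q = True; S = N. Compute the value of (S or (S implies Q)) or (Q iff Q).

N

S implies Q = N implies True = N  [any arg is the third value ⇒ result is the third value]
S or (S implies Q) = N or N = N
Q iff Q = True iff True = True
(S or (S implies Q)) or (Q iff Q) = N or True = N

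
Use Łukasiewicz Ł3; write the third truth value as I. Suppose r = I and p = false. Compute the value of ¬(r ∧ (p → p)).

I

p → p = false → false = true
r ∧ (p → p) = I ∧ true = I
¬(r ∧ (p → p)) = ¬I = I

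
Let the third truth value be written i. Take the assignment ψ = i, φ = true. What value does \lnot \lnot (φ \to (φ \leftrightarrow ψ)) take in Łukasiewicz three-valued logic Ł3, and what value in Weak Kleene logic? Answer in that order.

In Łukasiewicz three-valued logic Ł3: φ \leftrightarrow ψ = true \leftrightarrow i = i  [1 − |1−½|]
φ \to (φ \leftrightarrow ψ) = true \to i = i
\lnot (φ \to (φ \leftrightarrow ψ)) = \lnot i = i
\lnot \lnot (φ \to (φ \leftrightarrow ψ)) = \lnot i = i
In Weak Kleene logic: φ \leftrightarrow ψ = true \leftrightarrow i = i
φ \to (φ \leftrightarrow ψ) = true \to i = i
\lnot (φ \to (φ \leftrightarrow ψ)) = \lnot i = i
\lnot \lnot (φ \to (φ \leftrightarrow ψ)) = \lnot i = i

i; i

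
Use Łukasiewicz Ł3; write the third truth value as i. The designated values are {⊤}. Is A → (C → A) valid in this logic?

Yes

Every assignment of A, C over {⊤, i, ⊥} gives a value in {⊤}.
In particular, with A=i, C=i: A → (C → A) = ⊤.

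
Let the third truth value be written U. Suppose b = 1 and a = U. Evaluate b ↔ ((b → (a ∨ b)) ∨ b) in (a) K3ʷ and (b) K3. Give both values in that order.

In K3ʷ: a ∨ b = U ∨ 1 = U
b → (a ∨ b) = 1 → U = U  [any arg is the third value ⇒ result is the third value]
(b → (a ∨ b)) ∨ b = U ∨ 1 = U
b ↔ ((b → (a ∨ b)) ∨ b) = 1 ↔ U = U
In K3: a ∨ b = U ∨ 1 = 1
b → (a ∨ b) = 1 → 1 = 1
(b → (a ∨ b)) ∨ b = 1 ∨ 1 = 1
b ↔ ((b → (a ∨ b)) ∨ b) = 1 ↔ 1 = 1
They differ because K3ʷ and K3 treat U differently under the binary connectives.

U; 1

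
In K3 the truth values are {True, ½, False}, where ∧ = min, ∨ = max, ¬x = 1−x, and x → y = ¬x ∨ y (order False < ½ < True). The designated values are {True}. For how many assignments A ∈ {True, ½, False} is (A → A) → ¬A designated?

1

A=True: False ·
A=½: ½ ·
A=False: True ✓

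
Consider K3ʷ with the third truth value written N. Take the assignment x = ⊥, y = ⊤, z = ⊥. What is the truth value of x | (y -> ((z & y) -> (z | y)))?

⊤

z & y = ⊥ & ⊤ = ⊥
z | y = ⊥ | ⊤ = ⊤
(z & y) -> (z | y) = ⊥ -> ⊤ = ⊤
y -> ((z & y) -> (z | y)) = ⊤ -> ⊤ = ⊤
x | (y -> ((z & y) -> (z | y))) = ⊥ | ⊤ = ⊤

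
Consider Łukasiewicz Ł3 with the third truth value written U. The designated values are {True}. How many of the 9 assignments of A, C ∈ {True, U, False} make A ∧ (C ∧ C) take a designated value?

1

Designated under: (A=True, C=True).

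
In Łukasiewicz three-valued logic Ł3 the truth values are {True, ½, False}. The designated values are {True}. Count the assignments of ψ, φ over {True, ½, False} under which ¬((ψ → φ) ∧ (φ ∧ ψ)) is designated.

5

Of the 9 assignments, 5 give a value in {True}.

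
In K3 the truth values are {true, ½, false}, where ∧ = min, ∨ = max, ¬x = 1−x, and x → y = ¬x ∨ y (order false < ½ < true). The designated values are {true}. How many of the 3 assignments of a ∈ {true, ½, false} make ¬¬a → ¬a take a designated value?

a=true: false ·
a=½: ½ ·
a=false: true ✓

1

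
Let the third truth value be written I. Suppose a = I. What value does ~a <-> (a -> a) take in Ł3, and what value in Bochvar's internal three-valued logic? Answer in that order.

I; I

In Ł3: ~a = ~I = I
a -> a = I -> I = ⊤
~a <-> (a -> a) = I <-> ⊤ = I
In Bochvar's internal three-valued logic: ~a = ~I = I
a -> a = I -> I = I
~a <-> (a -> a) = I <-> I = I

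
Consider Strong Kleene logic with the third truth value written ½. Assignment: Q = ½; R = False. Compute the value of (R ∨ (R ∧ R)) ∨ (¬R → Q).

½

R ∧ R = False ∧ False = False
R ∨ (R ∧ R) = False ∨ False = False
¬R = ¬False = True
¬R → Q = True → ½ = ½
(R ∨ (R ∧ R)) ∨ (¬R → Q) = False ∨ ½ = ½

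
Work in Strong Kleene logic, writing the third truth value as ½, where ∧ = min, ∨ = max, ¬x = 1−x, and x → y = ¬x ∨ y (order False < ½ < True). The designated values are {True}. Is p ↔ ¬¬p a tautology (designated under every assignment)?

No

Countermodel: p=½ gives ½, which is not designated.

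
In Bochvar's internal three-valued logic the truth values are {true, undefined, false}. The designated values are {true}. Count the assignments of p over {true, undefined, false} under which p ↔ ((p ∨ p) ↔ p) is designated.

1

p=true: true ✓
p=undefined: undefined ·
p=false: false ·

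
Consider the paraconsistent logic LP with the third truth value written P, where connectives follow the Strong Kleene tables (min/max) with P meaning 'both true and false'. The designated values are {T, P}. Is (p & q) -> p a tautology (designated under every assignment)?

Every assignment of p, q over {T, P, F} gives a value in {T, P}.
In particular, with p=P, q=P: (p & q) -> p = P.

Yes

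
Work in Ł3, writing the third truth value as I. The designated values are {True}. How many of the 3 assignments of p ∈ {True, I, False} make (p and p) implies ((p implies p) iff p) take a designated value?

p=True: True ✓
p=I: True ✓
p=False: True ✓

3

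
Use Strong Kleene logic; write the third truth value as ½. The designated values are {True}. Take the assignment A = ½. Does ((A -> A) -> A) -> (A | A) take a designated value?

A -> A = ½ -> ½ = ½  [~½ | ½]
(A -> A) -> A = ½ -> ½ = ½
A | A = ½ | ½ = ½
((A -> A) -> A) -> (A | A) = ½ -> ½ = ½
½ ∉ {True}.

No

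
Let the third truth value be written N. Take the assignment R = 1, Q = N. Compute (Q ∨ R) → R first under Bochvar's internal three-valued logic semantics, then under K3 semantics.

N; 1

In Bochvar's internal three-valued logic: Q ∨ R = N ∨ 1 = N
(Q ∨ R) → R = N → 1 = N  [any arg is the third value ⇒ result is the third value]
In K3: Q ∨ R = N ∨ 1 = 1
(Q ∨ R) → R = 1 → 1 = 1
They differ because Bochvar's internal three-valued logic and K3 treat N differently under the binary connectives.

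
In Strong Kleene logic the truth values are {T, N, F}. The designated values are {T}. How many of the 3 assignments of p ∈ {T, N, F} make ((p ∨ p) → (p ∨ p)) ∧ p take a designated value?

1

p=T: T ✓
p=N: N ·
p=F: F ·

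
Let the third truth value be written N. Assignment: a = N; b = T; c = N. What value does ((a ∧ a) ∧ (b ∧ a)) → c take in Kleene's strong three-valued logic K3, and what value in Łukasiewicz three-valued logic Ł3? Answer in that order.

N; T

In Kleene's strong three-valued logic K3: a ∧ a = N ∧ N = N
b ∧ a = T ∧ N = N
(a ∧ a) ∧ (b ∧ a) = N ∧ N = N
((a ∧ a) ∧ (b ∧ a)) → c = N → N = N  [¬N ∨ N]
In Łukasiewicz three-valued logic Ł3: a ∧ a = N ∧ N = N
b ∧ a = T ∧ N = N
(a ∧ a) ∧ (b ∧ a) = N ∧ N = N
((a ∧ a) ∧ (b ∧ a)) → c = N → N = T  [min(1, 1−½+½)]
They differ because Kleene's strong three-valued logic K3 and Łukasiewicz three-valued logic Ł3 treat N differently under implication.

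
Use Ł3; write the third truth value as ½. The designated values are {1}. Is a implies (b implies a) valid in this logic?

Every assignment of a, b over {1, ½, 0} gives a value in {1}.
In particular, with a=½, b=½: a implies (b implies a) = 1.

Yes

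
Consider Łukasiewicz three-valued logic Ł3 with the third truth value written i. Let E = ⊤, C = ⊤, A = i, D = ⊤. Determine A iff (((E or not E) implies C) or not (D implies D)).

i

not E = not ⊤ = ⊥
E or not E = ⊤ or ⊥ = ⊤
(E or not E) implies C = ⊤ implies ⊤ = ⊤
D implies D = ⊤ implies ⊤ = ⊤
not (D implies D) = not ⊤ = ⊥
((E or not E) implies C) or not (D implies D) = ⊤ or ⊥ = ⊤
A iff (((E or not E) implies C) or not (D implies D)) = i iff ⊤ = i  [1 − |½−1|]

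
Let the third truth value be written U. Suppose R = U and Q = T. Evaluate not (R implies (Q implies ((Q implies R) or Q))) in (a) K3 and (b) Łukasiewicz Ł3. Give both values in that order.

In K3: Q implies R = T implies U = U  [not T or U]
(Q implies R) or Q = U or T = T
Q implies ((Q implies R) or Q) = T implies T = T
R implies (Q implies ((Q implies R) or Q)) = U implies T = T
not (R implies (Q implies ((Q implies R) or Q))) = not T = F
In Łukasiewicz Ł3: Q implies R = T implies U = U
(Q implies R) or Q = U or T = T
Q implies ((Q implies R) or Q) = T implies T = T
R implies (Q implies ((Q implies R) or Q)) = U implies T = T
not (R implies (Q implies ((Q implies R) or Q))) = not T = F

F; F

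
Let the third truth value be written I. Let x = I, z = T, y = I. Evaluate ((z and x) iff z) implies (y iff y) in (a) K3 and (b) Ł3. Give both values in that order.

In K3: z and x = T and I = I
(z and x) iff z = I iff T = I
y iff y = I iff I = I
((z and x) iff z) implies (y iff y) = I implies I = I  [not I or I]
In Ł3: z and x = T and I = I
(z and x) iff z = I iff T = I  [1 − |½−1|]
y iff y = I iff I = T
((z and x) iff z) implies (y iff y) = I implies T = T
They differ because K3 and Ł3 treat I differently under implication.

I; T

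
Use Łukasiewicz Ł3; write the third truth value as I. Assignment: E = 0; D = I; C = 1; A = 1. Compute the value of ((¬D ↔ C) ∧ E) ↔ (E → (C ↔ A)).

¬D = ¬I = I
¬D ↔ C = I ↔ 1 = I  [1 − |½−1|]
(¬D ↔ C) ∧ E = I ∧ 0 = 0
C ↔ A = 1 ↔ 1 = 1
E → (C ↔ A) = 0 → 1 = 1
((¬D ↔ C) ∧ E) ↔ (E → (C ↔ A)) = 0 ↔ 1 = 0

0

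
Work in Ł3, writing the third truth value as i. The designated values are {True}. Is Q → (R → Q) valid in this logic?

Yes

Every assignment of Q, R over {True, i, False} gives a value in {True}.
In particular, with Q=i, R=i: Q → (R → Q) = True.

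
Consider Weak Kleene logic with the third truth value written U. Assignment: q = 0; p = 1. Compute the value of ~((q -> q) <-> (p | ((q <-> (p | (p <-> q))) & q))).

0

q -> q = 0 -> 0 = 1
p <-> q = 1 <-> 0 = 0
p | (p <-> q) = 1 | 0 = 1
q <-> (p | (p <-> q)) = 0 <-> 1 = 0
(q <-> (p | (p <-> q))) & q = 0 & 0 = 0
p | ((q <-> (p | (p <-> q))) & q) = 1 | 0 = 1
(q -> q) <-> (p | ((q <-> (p | (p <-> q))) & q)) = 1 <-> 1 = 1
~((q -> q) <-> (p | ((q <-> (p | (p <-> q))) & q))) = ~1 = 0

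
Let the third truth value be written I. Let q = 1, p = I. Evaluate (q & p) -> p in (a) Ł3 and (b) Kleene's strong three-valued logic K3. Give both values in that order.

1; I

In Ł3: q & p = 1 & I = I
(q & p) -> p = I -> I = 1  [min(1, 1−½+½)]
In Kleene's strong three-valued logic K3: q & p = 1 & I = I
(q & p) -> p = I -> I = I
They differ because Ł3 and Kleene's strong three-valued logic K3 treat I differently under implication.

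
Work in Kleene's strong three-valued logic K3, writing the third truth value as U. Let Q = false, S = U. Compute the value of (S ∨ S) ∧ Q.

S ∨ S = U ∨ U = U
(S ∨ S) ∧ Q = U ∧ false = false

false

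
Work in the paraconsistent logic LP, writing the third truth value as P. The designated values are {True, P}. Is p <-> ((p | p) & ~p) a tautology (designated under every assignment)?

No

Countermodel: p=True gives False, which is not designated.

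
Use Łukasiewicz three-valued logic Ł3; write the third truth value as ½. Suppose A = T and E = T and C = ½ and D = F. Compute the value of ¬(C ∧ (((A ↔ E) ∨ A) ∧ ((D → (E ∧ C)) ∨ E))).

½

A ↔ E = T ↔ T = T
(A ↔ E) ∨ A = T ∨ T = T
E ∧ C = T ∧ ½ = ½
D → (E ∧ C) = F → ½ = T  [min(1, 1−0+½)]
(D → (E ∧ C)) ∨ E = T ∨ T = T
((A ↔ E) ∨ A) ∧ ((D → (E ∧ C)) ∨ E) = T ∧ T = T
C ∧ (((A ↔ E) ∨ A) ∧ ((D → (E ∧ C)) ∨ E)) = ½ ∧ T = ½
¬(C ∧ (((A ↔ E) ∨ A) ∧ ((D → (E ∧ C)) ∨ E))) = ¬½ = ½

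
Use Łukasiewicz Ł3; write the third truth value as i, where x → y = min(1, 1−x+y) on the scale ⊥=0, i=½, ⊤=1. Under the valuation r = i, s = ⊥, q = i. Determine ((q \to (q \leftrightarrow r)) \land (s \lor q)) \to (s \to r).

⊤

q \leftrightarrow r = i \leftrightarrow i = ⊤  [1 − |½−½|]
q \to (q \leftrightarrow r) = i \to ⊤ = ⊤
s \lor q = ⊥ \lor i = i
(q \to (q \leftrightarrow r)) \land (s \lor q) = ⊤ \land i = i
s \to r = ⊥ \to i = ⊤
((q \to (q \leftrightarrow r)) \land (s \lor q)) \to (s \to r) = i \to ⊤ = ⊤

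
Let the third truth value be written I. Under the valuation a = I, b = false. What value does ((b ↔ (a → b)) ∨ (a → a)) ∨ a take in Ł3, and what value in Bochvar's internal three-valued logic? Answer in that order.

In Ł3: a → b = I → false = I  [min(1, 1−½+0)]
b ↔ (a → b) = false ↔ I = I
a → a = I → I = true
(b ↔ (a → b)) ∨ (a → a) = I ∨ true = true
((b ↔ (a → b)) ∨ (a → a)) ∨ a = true ∨ I = true
In Bochvar's internal three-valued logic: a → b = I → false = I
b ↔ (a → b) = false ↔ I = I
a → a = I → I = I
(b ↔ (a → b)) ∨ (a → a) = I ∨ I = I
((b ↔ (a → b)) ∨ (a → a)) ∨ a = I ∨ I = I
They differ because Ł3 and Bochvar's internal three-valued logic treat I differently under the binary connectives.

true; I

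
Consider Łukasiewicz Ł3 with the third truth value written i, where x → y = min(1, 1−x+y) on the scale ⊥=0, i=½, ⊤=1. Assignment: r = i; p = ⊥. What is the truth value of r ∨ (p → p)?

p → p = ⊥ → ⊥ = ⊤
r ∨ (p → p) = i ∨ ⊤ = ⊤

⊤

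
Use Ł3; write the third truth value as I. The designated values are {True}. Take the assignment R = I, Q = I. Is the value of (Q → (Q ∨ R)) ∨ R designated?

Q ∨ R = I ∨ I = I
Q → (Q ∨ R) = I → I = True  [min(1, 1−½+½)]
(Q → (Q ∨ R)) ∨ R = True ∨ I = True
True ∈ {True}.

Yes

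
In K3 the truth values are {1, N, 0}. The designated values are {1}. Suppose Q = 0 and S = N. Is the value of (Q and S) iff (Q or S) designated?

Q and S = 0 and N = 0
Q or S = 0 or N = N
(Q and S) iff (Q or S) = 0 iff N = N
N ∉ {1}.

No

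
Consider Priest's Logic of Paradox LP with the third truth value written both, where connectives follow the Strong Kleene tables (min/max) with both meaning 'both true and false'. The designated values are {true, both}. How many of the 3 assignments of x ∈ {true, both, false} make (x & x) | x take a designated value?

2

x=true: true ✓
x=both: both ✓
x=false: false ·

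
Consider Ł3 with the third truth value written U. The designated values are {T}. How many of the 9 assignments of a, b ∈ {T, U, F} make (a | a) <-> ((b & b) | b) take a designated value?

3

Designated under: (a=T, b=T); (a=U, b=U); (a=F, b=F).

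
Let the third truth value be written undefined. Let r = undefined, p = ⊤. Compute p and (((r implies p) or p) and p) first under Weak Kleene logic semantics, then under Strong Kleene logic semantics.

undefined; ⊤

In Weak Kleene logic: r implies p = undefined implies ⊤ = undefined  [any arg is the third value ⇒ result is the third value]
(r implies p) or p = undefined or ⊤ = undefined
((r implies p) or p) and p = undefined and ⊤ = undefined
p and (((r implies p) or p) and p) = ⊤ and undefined = undefined
In Strong Kleene logic: r implies p = undefined implies ⊤ = ⊤
(r implies p) or p = ⊤ or ⊤ = ⊤
((r implies p) or p) and p = ⊤ and ⊤ = ⊤
p and (((r implies p) or p) and p) = ⊤ and ⊤ = ⊤
They differ because Weak Kleene logic and Strong Kleene logic treat undefined differently under the binary connectives.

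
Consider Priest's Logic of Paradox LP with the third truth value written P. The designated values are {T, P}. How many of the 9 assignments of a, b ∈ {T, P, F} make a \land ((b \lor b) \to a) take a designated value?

Of the 9 assignments, 6 give a value in {T, P}.

6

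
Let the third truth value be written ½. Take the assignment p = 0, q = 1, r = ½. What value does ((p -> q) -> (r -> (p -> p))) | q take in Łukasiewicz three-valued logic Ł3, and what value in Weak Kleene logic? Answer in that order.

In Łukasiewicz three-valued logic Ł3: p -> q = 0 -> 1 = 1
p -> p = 0 -> 0 = 1
r -> (p -> p) = ½ -> 1 = 1  [min(1, 1−½+1)]
(p -> q) -> (r -> (p -> p)) = 1 -> 1 = 1
((p -> q) -> (r -> (p -> p))) | q = 1 | 1 = 1
In Weak Kleene logic: p -> q = 0 -> 1 = 1
p -> p = 0 -> 0 = 1
r -> (p -> p) = ½ -> 1 = ½  [any arg is the third value ⇒ result is the third value]
(p -> q) -> (r -> (p -> p)) = 1 -> ½ = ½
((p -> q) -> (r -> (p -> p))) | q = ½ | 1 = ½
They differ because Łukasiewicz three-valued logic Ł3 and Weak Kleene logic treat ½ differently under the binary connectives.

1; ½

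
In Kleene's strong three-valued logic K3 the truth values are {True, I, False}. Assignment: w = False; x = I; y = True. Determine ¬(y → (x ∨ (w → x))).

False

w → x = False → I = True
x ∨ (w → x) = I ∨ True = True
y → (x ∨ (w → x)) = True → True = True
¬(y → (x ∨ (w → x))) = ¬True = False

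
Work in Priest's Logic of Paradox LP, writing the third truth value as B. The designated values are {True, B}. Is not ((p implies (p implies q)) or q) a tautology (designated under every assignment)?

No

Countermodel: p=True, q=True gives False, which is not designated.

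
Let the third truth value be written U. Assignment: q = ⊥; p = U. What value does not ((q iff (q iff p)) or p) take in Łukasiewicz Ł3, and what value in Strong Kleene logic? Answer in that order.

In Łukasiewicz Ł3: q iff p = ⊥ iff U = U  [1 − |0−½|]
q iff (q iff p) = ⊥ iff U = U
(q iff (q iff p)) or p = U or U = U
not ((q iff (q iff p)) or p) = not U = U
In Strong Kleene logic: q iff p = ⊥ iff U = U
q iff (q iff p) = ⊥ iff U = U
(q iff (q iff p)) or p = U or U = U
not ((q iff (q iff p)) or p) = not U = U

U; U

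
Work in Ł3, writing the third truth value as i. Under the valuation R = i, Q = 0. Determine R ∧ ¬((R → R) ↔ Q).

R → R = i → i = 1  [min(1, 1−½+½)]
(R → R) ↔ Q = 1 ↔ 0 = 0
¬((R → R) ↔ Q) = ¬0 = 1
R ∧ ¬((R → R) ↔ Q) = i ∧ 1 = i

i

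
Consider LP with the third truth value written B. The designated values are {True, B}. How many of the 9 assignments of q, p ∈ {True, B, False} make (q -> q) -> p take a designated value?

Of the 9 assignments, 7 give a value in {True, B}.

7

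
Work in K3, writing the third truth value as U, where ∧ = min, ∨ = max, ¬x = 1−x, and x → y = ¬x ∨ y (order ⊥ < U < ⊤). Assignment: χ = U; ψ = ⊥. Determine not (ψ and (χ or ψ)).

⊤

χ or ψ = U or ⊥ = U
ψ and (χ or ψ) = ⊥ and U = ⊥
not (ψ and (χ or ψ)) = not ⊥ = ⊤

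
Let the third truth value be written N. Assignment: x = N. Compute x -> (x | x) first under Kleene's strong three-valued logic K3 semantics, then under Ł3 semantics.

In Kleene's strong three-valued logic K3: x | x = N | N = N
x -> (x | x) = N -> N = N  [~N | N]
In Ł3: x | x = N | N = N
x -> (x | x) = N -> N = ⊤  [min(1, 1−½+½)]
They differ because Kleene's strong three-valued logic K3 and Ł3 treat N differently under implication.

N; ⊤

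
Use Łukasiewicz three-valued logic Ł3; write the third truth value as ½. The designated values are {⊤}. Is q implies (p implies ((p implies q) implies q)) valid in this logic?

Yes

Every assignment of q, p over {⊤, ½, ⊥} gives a value in {⊤}.
In particular, with q=½, p=½: q implies (p implies ((p implies q) implies q)) = ⊤.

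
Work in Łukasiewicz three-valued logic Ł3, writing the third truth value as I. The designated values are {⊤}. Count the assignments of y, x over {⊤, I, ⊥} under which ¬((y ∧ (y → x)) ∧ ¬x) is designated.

6

Of the 9 assignments, 6 give a value in {⊤}.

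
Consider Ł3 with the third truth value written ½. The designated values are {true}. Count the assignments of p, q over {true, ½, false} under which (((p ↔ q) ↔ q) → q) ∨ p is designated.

7

Of the 9 assignments, 7 give a value in {true}.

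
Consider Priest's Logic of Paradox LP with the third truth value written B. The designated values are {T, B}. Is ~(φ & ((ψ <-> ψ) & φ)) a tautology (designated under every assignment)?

No

Countermodel: φ=T, ψ=T gives F, which is not designated.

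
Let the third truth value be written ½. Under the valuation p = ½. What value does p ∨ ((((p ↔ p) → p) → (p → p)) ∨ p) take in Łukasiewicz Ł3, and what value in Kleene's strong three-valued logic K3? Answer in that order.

True; ½

In Łukasiewicz Ł3: p ↔ p = ½ ↔ ½ = True  [1 − |½−½|]
(p ↔ p) → p = True → ½ = ½
p → p = ½ → ½ = True
((p ↔ p) → p) → (p → p) = ½ → True = True
(((p ↔ p) → p) → (p → p)) ∨ p = True ∨ ½ = True
p ∨ ((((p ↔ p) → p) → (p → p)) ∨ p) = ½ ∨ True = True
In Kleene's strong three-valued logic K3: p ↔ p = ½ ↔ ½ = ½
(p ↔ p) → p = ½ → ½ = ½  [¬½ ∨ ½]
p → p = ½ → ½ = ½
((p ↔ p) → p) → (p → p) = ½ → ½ = ½
(((p ↔ p) → p) → (p → p)) ∨ p = ½ ∨ ½ = ½
p ∨ ((((p ↔ p) → p) → (p → p)) ∨ p) = ½ ∨ ½ = ½
They differ because Łukasiewicz Ł3 and Kleene's strong three-valued logic K3 treat ½ differently under implication.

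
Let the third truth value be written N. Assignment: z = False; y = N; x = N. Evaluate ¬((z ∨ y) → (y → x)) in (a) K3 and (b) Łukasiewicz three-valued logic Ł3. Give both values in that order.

In K3: z ∨ y = False ∨ N = N
y → x = N → N = N  [¬N ∨ N]
(z ∨ y) → (y → x) = N → N = N
¬((z ∨ y) → (y → x)) = ¬N = N
In Łukasiewicz three-valued logic Ł3: z ∨ y = False ∨ N = N
y → x = N → N = True
(z ∨ y) → (y → x) = N → True = True
¬((z ∨ y) → (y → x)) = ¬True = False
They differ because K3 and Łukasiewicz three-valued logic Ł3 treat N differently under implication.

N; False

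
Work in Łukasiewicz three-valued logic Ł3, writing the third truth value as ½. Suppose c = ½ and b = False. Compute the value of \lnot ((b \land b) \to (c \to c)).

False

b \land b = False \land False = False
c \to c = ½ \to ½ = True  [min(1, 1−½+½)]
(b \land b) \to (c \to c) = False \to True = True
\lnot ((b \land b) \to (c \to c)) = \lnot True = False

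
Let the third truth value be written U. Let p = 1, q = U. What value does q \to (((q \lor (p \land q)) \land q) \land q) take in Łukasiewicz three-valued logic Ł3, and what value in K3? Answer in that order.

In Łukasiewicz three-valued logic Ł3: p \land q = 1 \land U = U
q \lor (p \land q) = U \lor U = U
(q \lor (p \land q)) \land q = U \land U = U
((q \lor (p \land q)) \land q) \land q = U \land U = U
q \to (((q \lor (p \land q)) \land q) \land q) = U \to U = 1  [min(1, 1−½+½)]
In K3: p \land q = 1 \land U = U
q \lor (p \land q) = U \lor U = U
(q \lor (p \land q)) \land q = U \land U = U
((q \lor (p \land q)) \land q) \land q = U \land U = U
q \to (((q \lor (p \land q)) \land q) \land q) = U \to U = U
They differ because Łukasiewicz three-valued logic Ł3 and K3 treat U differently under implication.

1; U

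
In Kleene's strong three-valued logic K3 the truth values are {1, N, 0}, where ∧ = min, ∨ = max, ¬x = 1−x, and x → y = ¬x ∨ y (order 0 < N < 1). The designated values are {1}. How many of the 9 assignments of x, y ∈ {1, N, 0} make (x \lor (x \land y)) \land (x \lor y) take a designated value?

Designated under: (x=1, y=1); (x=1, y=N); (x=1, y=0).

3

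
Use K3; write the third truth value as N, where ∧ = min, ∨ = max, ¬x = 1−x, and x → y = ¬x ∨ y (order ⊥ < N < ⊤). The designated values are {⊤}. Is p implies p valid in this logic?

Countermodel: p=N gives N, which is not designated.

No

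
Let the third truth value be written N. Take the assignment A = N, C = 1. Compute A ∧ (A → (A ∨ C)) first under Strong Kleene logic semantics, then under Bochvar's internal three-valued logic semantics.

N; N

In Strong Kleene logic: A ∨ C = N ∨ 1 = 1
A → (A ∨ C) = N → 1 = 1  [¬N ∨ 1]
A ∧ (A → (A ∨ C)) = N ∧ 1 = N
In Bochvar's internal three-valued logic: A ∨ C = N ∨ 1 = N
A → (A ∨ C) = N → N = N  [any arg is the third value ⇒ result is the third value]
A ∧ (A → (A ∨ C)) = N ∧ N = N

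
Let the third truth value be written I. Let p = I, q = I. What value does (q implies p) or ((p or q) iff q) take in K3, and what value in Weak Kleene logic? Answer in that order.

I; I

In K3: q implies p = I implies I = I
p or q = I or I = I
(p or q) iff q = I iff I = I
(q implies p) or ((p or q) iff q) = I or I = I
In Weak Kleene logic: q implies p = I implies I = I
p or q = I or I = I
(p or q) iff q = I iff I = I
(q implies p) or ((p or q) iff q) = I or I = I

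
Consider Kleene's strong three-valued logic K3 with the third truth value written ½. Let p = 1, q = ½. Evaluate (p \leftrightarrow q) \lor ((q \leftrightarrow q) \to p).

p \leftrightarrow q = 1 \leftrightarrow ½ = ½
q \leftrightarrow q = ½ \leftrightarrow ½ = ½
(q \leftrightarrow q) \to p = ½ \to 1 = 1
(p \leftrightarrow q) \lor ((q \leftrightarrow q) \to p) = ½ \lor 1 = 1

1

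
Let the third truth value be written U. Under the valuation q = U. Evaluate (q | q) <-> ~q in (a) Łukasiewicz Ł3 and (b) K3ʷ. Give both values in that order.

⊤; U

In Łukasiewicz Ł3: q | q = U | U = U
~q = ~U = U
(q | q) <-> ~q = U <-> U = ⊤  [1 − |½−½|]
In K3ʷ: q | q = U | U = U
~q = ~U = U
(q | q) <-> ~q = U <-> U = U
They differ because Łukasiewicz Ł3 and K3ʷ treat U differently under the binary connectives.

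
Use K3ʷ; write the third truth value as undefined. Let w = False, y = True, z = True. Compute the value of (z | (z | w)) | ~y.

z | w = True | False = True
z | (z | w) = True | True = True
~y = ~True = False
(z | (z | w)) | ~y = True | False = True

True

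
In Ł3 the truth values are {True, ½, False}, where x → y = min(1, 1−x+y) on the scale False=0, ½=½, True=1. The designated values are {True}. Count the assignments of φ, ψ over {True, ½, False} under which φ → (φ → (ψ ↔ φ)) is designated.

7

Of the 9 assignments, 7 give a value in {True}.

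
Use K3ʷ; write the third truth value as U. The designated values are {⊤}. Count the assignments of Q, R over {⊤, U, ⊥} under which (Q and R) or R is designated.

Designated under: (Q=⊤, R=⊤); (Q=⊥, R=⊤).

2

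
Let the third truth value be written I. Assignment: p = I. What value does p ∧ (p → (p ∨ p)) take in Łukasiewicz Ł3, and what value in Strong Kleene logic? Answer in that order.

I; I

In Łukasiewicz Ł3: p ∨ p = I ∨ I = I
p → (p ∨ p) = I → I = True  [min(1, 1−½+½)]
p ∧ (p → (p ∨ p)) = I ∧ True = I
In Strong Kleene logic: p ∨ p = I ∨ I = I
p → (p ∨ p) = I → I = I  [¬I ∨ I]
p ∧ (p → (p ∨ p)) = I ∧ I = I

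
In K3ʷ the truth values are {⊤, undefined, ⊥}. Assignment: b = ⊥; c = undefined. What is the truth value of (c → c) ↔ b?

undefined

c → c = undefined → undefined = undefined
(c → c) ↔ b = undefined ↔ ⊥ = undefined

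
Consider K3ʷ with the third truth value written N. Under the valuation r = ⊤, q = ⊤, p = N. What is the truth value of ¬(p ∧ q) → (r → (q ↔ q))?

p ∧ q = N ∧ ⊤ = N
¬(p ∧ q) = ¬N = N
q ↔ q = ⊤ ↔ ⊤ = ⊤
r → (q ↔ q) = ⊤ → ⊤ = ⊤
¬(p ∧ q) → (r → (q ↔ q)) = N → ⊤ = N

N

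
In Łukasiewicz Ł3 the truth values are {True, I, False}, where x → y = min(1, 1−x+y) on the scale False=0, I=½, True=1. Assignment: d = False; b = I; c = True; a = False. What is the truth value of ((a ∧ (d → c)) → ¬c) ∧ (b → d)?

I

d → c = False → True = True
a ∧ (d → c) = False ∧ True = False
¬c = ¬True = False
(a ∧ (d → c)) → ¬c = False → False = True
b → d = I → False = I
((a ∧ (d → c)) → ¬c) ∧ (b → d) = True ∧ I = I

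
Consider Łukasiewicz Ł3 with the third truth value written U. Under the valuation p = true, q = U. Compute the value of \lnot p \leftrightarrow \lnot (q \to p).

\lnot p = \lnot true = false
q \to p = U \to true = true
\lnot (q \to p) = \lnot true = false
\lnot p \leftrightarrow \lnot (q \to p) = false \leftrightarrow false = true

true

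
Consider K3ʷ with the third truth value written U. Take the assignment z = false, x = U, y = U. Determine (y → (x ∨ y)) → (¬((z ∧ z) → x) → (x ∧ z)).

U

x ∨ y = U ∨ U = U
y → (x ∨ y) = U → U = U  [any arg is the third value ⇒ result is the third value]
z ∧ z = false ∧ false = false
(z ∧ z) → x = false → U = U
¬((z ∧ z) → x) = ¬U = U
x ∧ z = U ∧ false = U
¬((z ∧ z) → x) → (x ∧ z) = U → U = U
(y → (x ∨ y)) → (¬((z ∧ z) → x) → (x ∧ z)) = U → U = U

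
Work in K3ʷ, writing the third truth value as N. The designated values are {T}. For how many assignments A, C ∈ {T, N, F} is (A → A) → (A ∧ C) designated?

Designated under: (A=T, C=T).

1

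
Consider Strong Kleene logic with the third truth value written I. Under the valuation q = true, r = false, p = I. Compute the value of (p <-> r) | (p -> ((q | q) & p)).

I

p <-> r = I <-> false = I
q | q = true | true = true
(q | q) & p = true & I = I
p -> ((q | q) & p) = I -> I = I  [~I | I]
(p <-> r) | (p -> ((q | q) & p)) = I | I = I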